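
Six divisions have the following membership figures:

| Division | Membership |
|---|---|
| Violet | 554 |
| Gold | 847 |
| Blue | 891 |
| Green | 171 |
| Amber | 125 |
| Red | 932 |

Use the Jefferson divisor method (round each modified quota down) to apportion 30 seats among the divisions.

Violet 5, Gold 7, Blue 8, Green 1, Amber 1, Red 8

Standard divisor 3520/30 ≈ 117.333; standard quotas: Violet 4.722, Gold 7.219, Blue 7.594, Green 1.457, Amber 1.065, Red 7.943.
Rounding down gives 4, 7, 7, 1, 1, 7 = 27 seats, so the divisor must be adjusted.
With modified divisor 110: modified quotas Violet 5.036, Gold 7.700, Blue 8.100, Green 1.555, Amber 1.136, Red 8.473.
Rounding down: Violet 5, Gold 7, Blue 8, Green 1, Amber 1, Red 8 (total 30).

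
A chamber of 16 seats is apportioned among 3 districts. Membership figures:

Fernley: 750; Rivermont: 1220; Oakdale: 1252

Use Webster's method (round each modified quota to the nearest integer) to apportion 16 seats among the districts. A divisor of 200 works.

With modified divisor 200: modified quotas Fernley 3.750, Rivermont 6.100, Oakdale 6.260.
Rounding to the nearest integer: Fernley 4, Rivermont 6, Oakdale 6 (total 16).

Fernley 4; Rivermont 6; Oakdale 6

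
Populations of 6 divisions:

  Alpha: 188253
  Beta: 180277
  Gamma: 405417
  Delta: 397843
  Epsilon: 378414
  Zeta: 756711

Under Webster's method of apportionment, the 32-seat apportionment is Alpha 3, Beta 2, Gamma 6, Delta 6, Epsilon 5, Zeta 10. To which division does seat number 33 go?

Priority for the next seat is population ÷ (current seats + 0.5).
Priorities: Alpha 53786.571, Beta 72110.800, Gamma 62371.846, Delta 61206.615, Epsilon 68802.545, Zeta 72067.714.
Highest priority: Beta.

Beta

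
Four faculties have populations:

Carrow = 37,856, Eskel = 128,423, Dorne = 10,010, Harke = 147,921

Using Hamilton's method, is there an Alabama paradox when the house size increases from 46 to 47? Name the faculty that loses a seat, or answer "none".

Dorne

At 46 seats: Carrow 5, Eskel 18, Dorne 2, Harke 21.
At 47 seats: Carrow 6, Eskel 19, Dorne 1, Harke 21.
Dorne drops from 2 to 1.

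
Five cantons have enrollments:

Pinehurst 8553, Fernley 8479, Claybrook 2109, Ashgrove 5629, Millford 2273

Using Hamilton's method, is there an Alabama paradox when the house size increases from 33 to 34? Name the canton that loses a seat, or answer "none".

Claybrook

At 33 seats: Pinehurst 10, Fernley 10, Claybrook 3, Ashgrove 7, Millford 3.
At 34 seats: Pinehurst 11, Fernley 11, Claybrook 2, Ashgrove 7, Millford 3.
Claybrook drops from 3 to 2.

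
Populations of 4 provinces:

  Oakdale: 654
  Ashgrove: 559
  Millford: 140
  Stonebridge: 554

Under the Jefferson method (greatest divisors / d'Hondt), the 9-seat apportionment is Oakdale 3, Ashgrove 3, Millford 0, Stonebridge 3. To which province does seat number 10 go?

Oakdale

Priority for the next seat is population ÷ (current seats + 1).
Priorities: Oakdale 163.500, Ashgrove 139.750, Millford 140.000, Stonebridge 138.500.
Highest priority: Oakdale.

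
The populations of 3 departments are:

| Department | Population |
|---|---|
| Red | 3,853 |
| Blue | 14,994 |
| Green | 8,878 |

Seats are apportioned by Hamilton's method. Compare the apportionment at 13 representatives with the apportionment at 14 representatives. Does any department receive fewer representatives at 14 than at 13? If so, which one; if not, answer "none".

At 13 seats: Red 2, Blue 7, Green 4.
At 14 seats: Red 2, Blue 8, Green 4.
No department's allocation decreased.

none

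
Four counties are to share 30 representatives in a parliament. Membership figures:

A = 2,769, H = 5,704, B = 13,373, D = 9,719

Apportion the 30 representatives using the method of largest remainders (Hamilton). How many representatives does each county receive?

A=3; H=5; B=13; D=9

The standard divisor is 31565/30 ≈ 1052.167.
Standard quotas: A 2.6317, H 5.4212, B 12.7100, D 9.2371.
Lower quotas: A 2, H 5, B 12, D 9 (sum 28, leaving 2 seats).
Remainders in descending order: B 0.7100, A 0.6317, H 0.4212, D 0.2371.
Largest remainders: B, A receive the extra seats.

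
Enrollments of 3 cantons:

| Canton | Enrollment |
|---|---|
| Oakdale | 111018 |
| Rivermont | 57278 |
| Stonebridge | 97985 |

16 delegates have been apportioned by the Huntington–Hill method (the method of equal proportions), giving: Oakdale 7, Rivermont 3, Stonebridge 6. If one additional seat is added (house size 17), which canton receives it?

Rivermont

Priority for the next seat is population ÷ (√(s·(s+1))).
Priorities: Oakdale 14835.404, Rivermont 16534.734, Stonebridge 15119.414.
Highest priority: Rivermont.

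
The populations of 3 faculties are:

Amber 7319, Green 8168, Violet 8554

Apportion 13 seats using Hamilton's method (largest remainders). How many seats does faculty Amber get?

4

Standard divisor: 24041 ÷ 13 ≈ 1849.308.
Standard quotas: Amber 3.9577, Green 4.4168, Violet 4.6255.
Lower quotas: Amber 3, Green 4, Violet 4 (sum 11, leaving 2 seats).
Remainders in descending order: Amber 0.9577, Violet 0.6255, Green 0.4168.
Largest remainders: Amber, Violet receive the extra seats.
Amber receives 4.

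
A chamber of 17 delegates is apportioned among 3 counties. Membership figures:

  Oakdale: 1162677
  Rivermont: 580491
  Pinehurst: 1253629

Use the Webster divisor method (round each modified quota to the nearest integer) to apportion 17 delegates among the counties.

Standard divisor 2996797/17 ≈ 176282.176; standard quotas: Oakdale 6.596, Rivermont 3.293, Pinehurst 7.111.
Rounding to the nearest integer gives Oakdale 7, Rivermont 3, Pinehurst 7 — total 17, matching the house size, so no adjustment is needed.

Oakdale 7, Rivermont 3, Pinehurst 7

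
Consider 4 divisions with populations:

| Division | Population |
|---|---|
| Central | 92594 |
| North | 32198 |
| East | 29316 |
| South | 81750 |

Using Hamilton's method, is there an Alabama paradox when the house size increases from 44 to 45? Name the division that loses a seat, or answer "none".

East

At 44 seats: Central 17, North 6, East 6, South 15.
At 45 seats: Central 18, North 6, East 5, South 16.
East drops from 6 to 5.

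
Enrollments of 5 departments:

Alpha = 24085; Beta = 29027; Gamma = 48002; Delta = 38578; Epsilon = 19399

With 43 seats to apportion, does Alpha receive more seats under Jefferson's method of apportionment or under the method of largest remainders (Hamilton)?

Jefferson: Alpha 6, Beta 8, Gamma 13, Delta 11, Epsilon 5.
Hamilton: Alpha 7, Beta 8, Gamma 13, Delta 10, Epsilon 5.
Alpha gets 6 under Jefferson and 7 under Hamilton.

Hamilton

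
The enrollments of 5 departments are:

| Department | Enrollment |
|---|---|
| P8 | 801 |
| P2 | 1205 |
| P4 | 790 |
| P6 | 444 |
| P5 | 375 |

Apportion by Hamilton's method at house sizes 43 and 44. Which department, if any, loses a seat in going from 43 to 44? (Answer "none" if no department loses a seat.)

P5

At 43 seats: P8 10, P2 14, P4 9, P6 5, P5 5.
At 44 seats: P8 10, P2 15, P4 10, P6 5, P5 4.
P5 drops from 5 to 4.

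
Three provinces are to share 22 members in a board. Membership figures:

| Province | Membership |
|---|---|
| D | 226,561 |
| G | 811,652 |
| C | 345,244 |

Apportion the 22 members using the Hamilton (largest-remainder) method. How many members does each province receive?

D 4; G 13; C 5

Total 1383457; standard divisor 1383457/22 ≈ 62884.409.
Standard quotas: D 3.6028, G 12.9070, C 5.4901.
Lower quotas: D 3, G 12, C 5 (sum 20, leaving 2 seats).
Remainders in descending order: G 0.9070, D 0.6028, C 0.4901.
Largest remainders: G, D receive the extra seats.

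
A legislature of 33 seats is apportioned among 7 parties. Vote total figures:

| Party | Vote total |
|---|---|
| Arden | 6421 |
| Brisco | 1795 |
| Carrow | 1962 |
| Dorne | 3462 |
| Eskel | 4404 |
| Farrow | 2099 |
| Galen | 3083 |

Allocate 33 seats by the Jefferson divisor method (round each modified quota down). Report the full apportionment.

Arden=10; Brisco=2; Carrow=3; Dorne=5; Eskel=6; Farrow=3; Galen=4

Standard divisor 23226/33 ≈ 703.818; standard quotas: Arden 9.123, Brisco 2.550, Carrow 2.788, Dorne 4.919, Eskel 6.257, Farrow 2.982, Galen 4.380.
Rounding down gives 9, 2, 2, 4, 6, 2, 4 = 29 seats, so the divisor must be adjusted.
With modified divisor 640: modified quotas Arden 10.033, Brisco 2.805, Carrow 3.066, Dorne 5.409, Eskel 6.881, Farrow 3.280, Galen 4.817.
Rounding down: Arden 10, Brisco 2, Carrow 3, Dorne 5, Eskel 6, Farrow 3, Galen 4 (total 33).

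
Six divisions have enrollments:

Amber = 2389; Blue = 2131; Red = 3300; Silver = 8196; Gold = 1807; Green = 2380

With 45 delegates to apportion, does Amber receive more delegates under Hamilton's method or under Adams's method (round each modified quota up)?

Adams

Hamilton: Amber 5, Blue 5, Red 8, Silver 18, Gold 4, Green 5.
Adams: Amber 6, Blue 5, Red 7, Silver 18, Gold 4, Green 5.
Amber gets 5 under Hamilton and 6 under Adams.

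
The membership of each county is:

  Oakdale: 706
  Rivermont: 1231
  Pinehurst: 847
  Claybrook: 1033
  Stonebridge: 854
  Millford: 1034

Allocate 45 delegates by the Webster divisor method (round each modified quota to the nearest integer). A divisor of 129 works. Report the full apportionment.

With modified divisor 129: modified quotas Oakdale 5.473, Rivermont 9.543, Pinehurst 6.566, Claybrook 8.008, Stonebridge 6.620, Millford 8.016.
Rounding to the nearest integer: Oakdale 5, Rivermont 10, Pinehurst 7, Claybrook 8, Stonebridge 7, Millford 8 (total 45).

Oakdale 5, Rivermont 10, Pinehurst 7, Claybrook 8, Stonebridge 7, Millford 8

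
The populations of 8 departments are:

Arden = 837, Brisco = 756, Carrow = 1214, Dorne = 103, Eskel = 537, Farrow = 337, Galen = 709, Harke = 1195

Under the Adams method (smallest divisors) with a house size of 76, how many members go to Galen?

9

Standard divisor 5688/76 ≈ 74.842; standard quotas: Arden 11.184, Brisco 10.101, Carrow 16.221, Dorne 1.376, Eskel 7.175, Farrow 4.503, Galen 9.473, Harke 15.967.
Rounding up gives 12, 11, 17, 2, 8, 5, 10, 16 = 81 seats, so the divisor must be adjusted.
With modified divisor 79: modified quotas Arden 10.595, Brisco 9.570, Carrow 15.367, Dorne 1.304, Eskel 6.797, Farrow 4.266, Galen 8.975, Harke 15.127.
Rounding up: Arden 11, Brisco 10, Carrow 16, Dorne 2, Eskel 7, Farrow 5, Galen 9, Harke 16 (total 76).
Galen receives 9.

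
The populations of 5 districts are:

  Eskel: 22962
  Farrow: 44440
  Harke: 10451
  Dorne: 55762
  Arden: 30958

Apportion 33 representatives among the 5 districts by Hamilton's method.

Eskel=5; Farrow=9; Harke=2; Dorne=11; Arden=6

The standard divisor is 164573/33 ≈ 4987.061.
Standard quotas: Eskel 4.6043, Farrow 8.9111, Harke 2.0956, Dorne 11.1813, Arden 6.2077.
Lower quotas: Eskel 4, Farrow 8, Harke 2, Dorne 11, Arden 6 (sum 31, leaving 2 seats).
Remainders in descending order: Farrow 0.9111, Eskel 0.6043, Arden 0.2077, Dorne 0.1813, Harke 0.0956.
The surplus seats go to Farrow, Eskel.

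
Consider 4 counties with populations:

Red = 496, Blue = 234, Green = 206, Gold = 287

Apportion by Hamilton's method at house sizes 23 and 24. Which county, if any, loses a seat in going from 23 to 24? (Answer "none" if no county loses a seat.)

At 23 seats: Red 9, Blue 5, Green 4, Gold 5.
At 24 seats: Red 10, Blue 4, Green 4, Gold 6.
Blue drops from 5 to 4.

Blue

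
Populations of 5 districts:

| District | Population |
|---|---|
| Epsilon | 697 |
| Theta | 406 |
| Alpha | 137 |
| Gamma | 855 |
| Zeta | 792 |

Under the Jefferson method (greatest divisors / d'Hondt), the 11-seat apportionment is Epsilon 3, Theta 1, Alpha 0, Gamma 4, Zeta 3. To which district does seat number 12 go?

Priority for the next seat is population ÷ (current seats + 1).
Priorities: Epsilon 174.250, Theta 203.000, Alpha 137.000, Gamma 171.000, Zeta 198.000.
Highest priority: Theta.

Theta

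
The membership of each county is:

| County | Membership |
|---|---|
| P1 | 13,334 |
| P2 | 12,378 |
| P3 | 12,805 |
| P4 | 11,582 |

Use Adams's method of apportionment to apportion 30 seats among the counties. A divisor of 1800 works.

With modified divisor 1800: modified quotas P1 7.408, P2 6.877, P3 7.114, P4 6.434.
Rounding up: P1 8, P2 7, P3 8, P4 7 (total 30).

P1 8; P2 7; P3 8; P4 7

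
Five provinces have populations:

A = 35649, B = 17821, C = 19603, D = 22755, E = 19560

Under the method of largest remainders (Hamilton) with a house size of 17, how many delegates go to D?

3

Total 115388; standard divisor 115388/17 ≈ 6787.529.
Standard quotas: A 5.2521, B 2.6256, C 2.8881, D 3.3525, E 2.8818.
Lower quotas: A 5, B 2, C 2, D 3, E 2 (sum 14, leaving 3 seats).
Remainders in descending order: C 0.8881, E 0.8818, B 0.6256, D 0.3525, A 0.2521.
Largest remainders: C, E, B receive the extra seats.
D receives 3.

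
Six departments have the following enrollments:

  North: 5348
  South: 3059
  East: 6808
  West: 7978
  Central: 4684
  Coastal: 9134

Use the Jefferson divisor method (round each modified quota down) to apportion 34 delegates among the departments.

Standard divisor 37011/34 ≈ 1088.559; standard quotas: North 4.913, South 2.810, East 6.254, West 7.329, Central 4.303, Coastal 8.391.
Rounding down gives 4, 2, 6, 7, 4, 8 = 31 seats, so the divisor must be adjusted.
With modified divisor 1000: modified quotas North 5.348, South 3.059, East 6.808, West 7.978, Central 4.684, Coastal 9.134.
Rounding down: North 5, South 3, East 6, West 7, Central 4, Coastal 9 (total 34).

North 5; South 3; East 6; West 7; Central 4; Coastal 9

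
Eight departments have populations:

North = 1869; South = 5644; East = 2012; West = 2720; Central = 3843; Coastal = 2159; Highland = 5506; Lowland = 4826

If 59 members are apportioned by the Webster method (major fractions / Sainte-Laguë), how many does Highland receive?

Standard divisor 28579/59 ≈ 484.39; standard quotas: North 3.858, South 11.652, East 4.154, West 5.615, Central 7.934, Coastal 4.457, Highland 11.367, Lowland 9.963.
Rounding to the nearest integer gives North 4, South 12, East 4, West 6, Central 8, Coastal 4, Highland 11, Lowland 10 — total 59, matching the house size, so no adjustment is needed.
Highland receives 11.

11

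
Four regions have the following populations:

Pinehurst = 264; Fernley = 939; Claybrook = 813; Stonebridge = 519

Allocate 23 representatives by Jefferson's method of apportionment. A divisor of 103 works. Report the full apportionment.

Pinehurst: 2, Fernley: 9, Claybrook: 7, Stonebridge: 5

With modified divisor 103: modified quotas Pinehurst 2.563, Fernley 9.117, Claybrook 7.893, Stonebridge 5.039.
Rounding down: Pinehurst 2, Fernley 9, Claybrook 7, Stonebridge 5 (total 23).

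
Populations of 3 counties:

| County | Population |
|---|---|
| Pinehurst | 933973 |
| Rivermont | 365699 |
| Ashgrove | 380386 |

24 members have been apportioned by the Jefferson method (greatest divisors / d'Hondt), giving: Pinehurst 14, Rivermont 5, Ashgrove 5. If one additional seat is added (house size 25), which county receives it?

Ashgrove

Priority for the next seat is population ÷ (current seats + 1).
Priorities: Pinehurst 62264.867, Rivermont 60949.833, Ashgrove 63397.667.
Highest priority: Ashgrove.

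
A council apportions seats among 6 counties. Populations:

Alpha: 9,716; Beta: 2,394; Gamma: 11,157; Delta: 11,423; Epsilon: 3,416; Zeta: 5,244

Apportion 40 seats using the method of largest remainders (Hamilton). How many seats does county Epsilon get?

The standard divisor is 43350/40 ≈ 1083.75.
Standard quotas: Alpha 8.9652, Beta 2.2090, Gamma 10.2948, Delta 10.5403, Epsilon 3.1520, Zeta 4.8388.
Lower quotas: Alpha 8, Beta 2, Gamma 10, Delta 10, Epsilon 3, Zeta 4 (sum 37, leaving 3 seats).
Remainders in descending order: Alpha 0.9652, Zeta 0.8388, Delta 0.5403, Gamma 0.2948, Beta 0.2090, Epsilon 0.1520.
Largest remainders: Alpha, Zeta, Delta receive the extra seats.
Epsilon receives 3.

3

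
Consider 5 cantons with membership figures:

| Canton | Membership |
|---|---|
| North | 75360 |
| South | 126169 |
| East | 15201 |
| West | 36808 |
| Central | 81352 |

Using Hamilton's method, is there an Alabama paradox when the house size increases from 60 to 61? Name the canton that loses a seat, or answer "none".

At 60 seats: North 13, South 23, East 3, West 7, Central 14.
At 61 seats: North 14, South 23, East 3, West 6, Central 15.
West drops from 7 to 6.

West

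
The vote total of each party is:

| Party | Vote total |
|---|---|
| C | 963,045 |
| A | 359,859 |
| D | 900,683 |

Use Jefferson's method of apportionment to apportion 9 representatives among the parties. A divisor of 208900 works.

With modified divisor 208900: modified quotas C 4.610, A 1.723, D 4.312.
Rounding down: C 4, A 1, D 4 (total 9).

C 4, A 1, D 4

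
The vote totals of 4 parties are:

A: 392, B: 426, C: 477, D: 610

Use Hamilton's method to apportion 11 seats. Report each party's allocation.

The standard divisor is 1905/11 ≈ 173.182.
Standard quotas: A 2.264, B 2.460, C 2.754, D 3.522.
Lower quotas: A 2, B 2, C 2, D 3 (sum 9, leaving 2 seats).
Remainders in descending order: C 0.754, D 0.522, B 0.460, A 0.264.
The surplus seats go to C, D.

A 2, B 2, C 3, D 4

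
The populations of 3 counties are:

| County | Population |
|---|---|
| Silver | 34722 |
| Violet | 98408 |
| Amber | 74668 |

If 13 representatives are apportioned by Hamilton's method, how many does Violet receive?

6

Total 207798; standard divisor 207798/13 ≈ 15984.462.
Standard quotas: Silver 2.1722, Violet 6.1565, Amber 4.6713.
Lower quotas: Silver 2, Violet 6, Amber 4 (sum 12, leaving 1 seat).
Remainders in descending order: Amber 0.6713, Silver 0.1722, Violet 0.1565.
Largest remainder: Amber receives the extra seat.
Violet receives 6.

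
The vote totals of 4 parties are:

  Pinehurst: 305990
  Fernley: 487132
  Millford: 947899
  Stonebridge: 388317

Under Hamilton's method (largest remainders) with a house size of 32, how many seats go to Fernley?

7

Standard divisor: 2129338 ÷ 32 ≈ 66541.812.
Standard quotas: Pinehurst 4.5985, Fernley 7.3207, Millford 14.2452, Stonebridge 5.8357.
Lower quotas: Pinehurst 4, Fernley 7, Millford 14, Stonebridge 5 (sum 30, leaving 2 seats).
Remainders in descending order: Stonebridge 0.8357, Pinehurst 0.5985, Fernley 0.3207, Millford 0.2452.
Largest remainders: Stonebridge, Pinehurst receive the extra seats.
Fernley receives 7.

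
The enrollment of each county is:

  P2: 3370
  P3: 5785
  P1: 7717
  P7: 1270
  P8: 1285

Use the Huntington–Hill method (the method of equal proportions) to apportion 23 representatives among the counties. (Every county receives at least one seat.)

P2 4, P3 6, P1 9, P7 2, P8 2

With divisor 895: modified quotas P2 3.765, P3 6.464, P1 8.622, P7 1.419, P8 1.436.
Geometric-mean thresholds: P2 √(3·4)=3.464, P3 √(6·7)=6.481, P1 √(8·9)=8.485, P7 √(1·2)=1.414, P8 √(1·2)=1.414.
Each quota rounded against its threshold gives P2 4, P3 6, P1 9, P7 2, P8 2 (total 23).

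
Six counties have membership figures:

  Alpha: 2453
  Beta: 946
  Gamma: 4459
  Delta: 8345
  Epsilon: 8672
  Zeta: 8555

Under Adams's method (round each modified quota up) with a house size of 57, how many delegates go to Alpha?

Standard divisor 33430/57 ≈ 586.491; standard quotas: Alpha 4.183, Beta 1.613, Gamma 7.603, Delta 14.229, Epsilon 14.786, Zeta 14.587.
Rounding up gives 5, 2, 8, 15, 15, 15 = 60 seats, so the divisor must be adjusted.
With modified divisor 616.34: modified quotas Alpha 3.980, Beta 1.535, Gamma 7.235, Delta 13.540, Epsilon 14.070, Zeta 13.880.
Rounding up: Alpha 4, Beta 2, Gamma 8, Delta 14, Epsilon 15, Zeta 14 (total 57).
Alpha receives 4.

4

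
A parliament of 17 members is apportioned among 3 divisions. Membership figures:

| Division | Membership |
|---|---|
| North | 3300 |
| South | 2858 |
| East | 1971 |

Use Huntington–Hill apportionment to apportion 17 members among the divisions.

North 7, South 6, East 4

With divisor 475: modified quotas North 6.947, South 6.017, East 4.149.
Geometric-mean thresholds: North √(6·7)=6.481, South √(6·7)=6.481, East √(4·5)=4.472.
Each quota rounded against its threshold gives North 7, South 6, East 4 (total 17).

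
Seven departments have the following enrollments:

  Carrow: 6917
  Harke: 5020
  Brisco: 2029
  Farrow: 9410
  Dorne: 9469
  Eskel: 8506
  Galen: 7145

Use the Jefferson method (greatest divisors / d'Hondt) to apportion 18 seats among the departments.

Standard divisor 48496/18 ≈ 2694.222; standard quotas: Carrow 2.567, Harke 1.863, Brisco 0.753, Farrow 3.493, Dorne 3.515, Eskel 3.157, Galen 2.652.
Rounding down gives 2, 1, 0, 3, 3, 3, 2 = 14 seats, so the divisor must be adjusted.
With modified divisor 2330: modified quotas Carrow 2.969, Harke 2.155, Brisco 0.871, Farrow 4.039, Dorne 4.064, Eskel 3.651, Galen 3.067.
Rounding down: Carrow 2, Harke 2, Brisco 0, Farrow 4, Dorne 4, Eskel 3, Galen 3 (total 18).

Carrow 2, Harke 2, Brisco 0, Farrow 4, Dorne 4, Eskel 3, Galen 3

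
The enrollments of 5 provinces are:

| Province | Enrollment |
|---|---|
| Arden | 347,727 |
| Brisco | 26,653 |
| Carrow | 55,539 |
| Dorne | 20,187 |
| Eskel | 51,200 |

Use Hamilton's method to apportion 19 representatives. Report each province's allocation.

Standard divisor: 501306 ÷ 19 ≈ 26384.526.
Standard quotas: Arden 13.1792, Brisco 1.0102, Carrow 2.1050, Dorne 0.7651, Eskel 1.9405.
Lower quotas: Arden 13, Brisco 1, Carrow 2, Dorne 0, Eskel 1 (sum 17, leaving 2 seats).
Remainders in descending order: Eskel 0.9405, Dorne 0.7651, Arden 0.1792, Carrow 0.1050, Brisco 0.0102.
Largest remainders: Eskel, Dorne receive the extra seats.

Arden 13, Brisco 1, Carrow 2, Dorne 1, Eskel 2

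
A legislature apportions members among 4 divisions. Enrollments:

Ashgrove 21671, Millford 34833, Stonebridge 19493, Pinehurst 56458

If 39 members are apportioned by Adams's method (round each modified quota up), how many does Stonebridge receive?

Standard divisor 132455/39 ≈ 3396.282; standard quotas: Ashgrove 6.381, Millford 10.256, Stonebridge 5.740, Pinehurst 16.623.
Rounding up gives 7, 11, 6, 17 = 41 seats, so the divisor must be adjusted.
With modified divisor 3570: modified quotas Ashgrove 6.070, Millford 9.757, Stonebridge 5.460, Pinehurst 15.815.
Rounding up: Ashgrove 7, Millford 10, Stonebridge 6, Pinehurst 16 (total 39).
Stonebridge receives 6.

6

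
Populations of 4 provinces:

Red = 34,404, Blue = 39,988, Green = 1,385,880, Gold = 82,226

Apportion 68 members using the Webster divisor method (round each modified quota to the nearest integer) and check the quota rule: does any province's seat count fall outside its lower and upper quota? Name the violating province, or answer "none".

Green

Standard quotas: Red 1.517, Blue 1.763, Green 61.096, Gold 3.625.
Webster allocation: Red 2, Blue 2, Green 60, Gold 4.
Green has quota 61.096 (lower 61, upper 62) but receives 60 — outside the quota interval.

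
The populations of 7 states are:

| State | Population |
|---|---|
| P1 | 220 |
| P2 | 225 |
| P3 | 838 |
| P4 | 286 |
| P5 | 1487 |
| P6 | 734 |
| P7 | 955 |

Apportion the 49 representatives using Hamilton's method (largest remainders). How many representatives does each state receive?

P1 2, P2 2, P3 9, P4 3, P5 15, P6 8, P7 10

Standard divisor: 4745 ÷ 49 ≈ 96.837.
Standard quotas: P1 2.272, P2 2.323, P3 8.654, P4 2.953, P5 15.356, P6 7.580, P7 9.862.
Lower quotas: P1 2, P2 2, P3 8, P4 2, P5 15, P6 7, P7 9 (sum 45, leaving 4 seats).
Remainders in descending order: P4 0.953, P7 0.862, P3 0.654, P6 0.580, P5 0.356, P2 0.323, P1 0.272.
The surplus seats go to P4, P7, P3, P6.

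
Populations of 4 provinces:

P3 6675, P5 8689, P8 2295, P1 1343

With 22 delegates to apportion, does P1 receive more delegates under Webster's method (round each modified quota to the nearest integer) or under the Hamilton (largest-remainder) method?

Webster

Webster: P3 7, P5 10, P8 3, P1 2.
Hamilton: P3 8, P5 10, P8 3, P1 1.
P1 gets 2 under Webster and 1 under Hamilton.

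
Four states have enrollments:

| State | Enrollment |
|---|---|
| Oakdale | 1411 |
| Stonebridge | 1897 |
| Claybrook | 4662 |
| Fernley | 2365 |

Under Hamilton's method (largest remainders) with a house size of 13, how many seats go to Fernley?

Total 10335; standard divisor 10335/13 = 795.
Standard quotas: Oakdale 1.775, Stonebridge 2.386, Claybrook 5.864, Fernley 2.975.
Lower quotas: Oakdale 1, Stonebridge 2, Claybrook 5, Fernley 2 (sum 10, leaving 3 seats).
Remainders in descending order: Fernley 0.975, Claybrook 0.864, Oakdale 0.775, Stonebridge 0.386.
The surplus seats go to Fernley, Claybrook, Oakdale.
Fernley receives 3.

3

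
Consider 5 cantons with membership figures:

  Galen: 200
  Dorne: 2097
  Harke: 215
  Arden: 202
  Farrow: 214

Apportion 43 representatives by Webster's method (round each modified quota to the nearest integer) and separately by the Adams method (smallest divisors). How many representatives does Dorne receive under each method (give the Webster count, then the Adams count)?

31 and 30

Webster: Galen 3, Dorne 31, Harke 3, Arden 3, Farrow 3.
Adams: Galen 3, Dorne 30, Harke 4, Arden 3, Farrow 3.
Dorne gets 31 under Webster and 30 under Adams.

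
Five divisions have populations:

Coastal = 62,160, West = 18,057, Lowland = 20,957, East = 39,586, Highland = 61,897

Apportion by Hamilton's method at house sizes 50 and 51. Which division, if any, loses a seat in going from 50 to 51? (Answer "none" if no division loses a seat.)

At 50 seats: Coastal 15, West 5, Lowland 5, East 10, Highland 15.
At 51 seats: Coastal 16, West 4, Lowland 5, East 10, Highland 16.
West drops from 5 to 4.

West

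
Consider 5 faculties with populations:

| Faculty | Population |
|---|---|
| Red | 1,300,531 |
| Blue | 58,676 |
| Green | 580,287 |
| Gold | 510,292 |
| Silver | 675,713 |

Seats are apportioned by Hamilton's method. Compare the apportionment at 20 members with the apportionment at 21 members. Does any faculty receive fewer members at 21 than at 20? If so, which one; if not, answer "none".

At 20 seats: Red 8, Blue 1, Green 4, Gold 3, Silver 4.
At 21 seats: Red 9, Blue 0, Green 4, Gold 3, Silver 5.
Blue drops from 1 to 0.

Blue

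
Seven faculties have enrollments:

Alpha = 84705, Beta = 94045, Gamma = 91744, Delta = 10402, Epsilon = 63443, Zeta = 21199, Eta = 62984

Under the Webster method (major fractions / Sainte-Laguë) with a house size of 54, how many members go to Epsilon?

8

Standard divisor 428522/54 ≈ 7935.593; standard quotas: Alpha 10.674, Beta 11.851, Gamma 11.561, Delta 1.311, Epsilon 7.995, Zeta 2.671, Eta 7.937.
Rounding to the nearest integer gives 11, 12, 12, 1, 8, 3, 8 = 55 seats, so the divisor must be adjusted.
With modified divisor 8000: modified quotas Alpha 10.588, Beta 11.756, Gamma 11.468, Delta 1.300, Epsilon 7.930, Zeta 2.650, Eta 7.873.
Rounding to the nearest integer: Alpha 11, Beta 12, Gamma 11, Delta 1, Epsilon 8, Zeta 3, Eta 8 (total 54).
Epsilon receives 8.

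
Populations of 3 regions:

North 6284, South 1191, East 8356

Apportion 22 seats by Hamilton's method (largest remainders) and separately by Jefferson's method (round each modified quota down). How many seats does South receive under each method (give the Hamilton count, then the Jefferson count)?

2 and 1

Hamilton: North 9, South 2, East 11.
Jefferson: North 9, South 1, East 12.
South gets 2 under Hamilton and 1 under Jefferson.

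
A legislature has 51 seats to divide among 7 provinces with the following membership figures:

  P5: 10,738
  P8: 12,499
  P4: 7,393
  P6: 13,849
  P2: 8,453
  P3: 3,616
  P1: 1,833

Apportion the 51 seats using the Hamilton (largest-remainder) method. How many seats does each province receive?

P5 9; P8 11; P4 7; P6 12; P2 7; P3 3; P1 2

Total 58381; standard divisor 58381/51 ≈ 1144.725.
Standard quotas: P5 9.3804, P8 10.9188, P4 6.4583, P6 12.0981, P2 7.3843, P3 3.1588, P1 1.6013.
Lower quotas: P5 9, P8 10, P4 6, P6 12, P2 7, P3 3, P1 1 (sum 48, leaving 3 seats).
Remainders in descending order: P8 0.9188, P1 0.6013, P4 0.4583, P2 0.3843, P5 0.3804, P3 0.1588, P6 0.0981.
The surplus seats go to P8, P1, P4.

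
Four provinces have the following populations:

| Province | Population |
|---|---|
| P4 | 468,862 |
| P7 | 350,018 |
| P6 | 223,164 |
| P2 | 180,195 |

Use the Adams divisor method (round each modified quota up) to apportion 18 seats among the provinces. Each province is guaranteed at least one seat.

Standard divisor 1222239/18 ≈ 67902.167; standard quotas: P4 6.905, P7 5.155, P6 3.287, P2 2.654.
Rounding up gives 7, 6, 4, 3 = 20 seats, so the divisor must be adjusted.
With modified divisor 76300: modified quotas P4 6.145, P7 4.587, P6 2.925, P2 2.362.
Rounding up: P4 7, P7 5, P6 3, P2 3 (total 18).

P4=7; P7=5; P6=3; P2=3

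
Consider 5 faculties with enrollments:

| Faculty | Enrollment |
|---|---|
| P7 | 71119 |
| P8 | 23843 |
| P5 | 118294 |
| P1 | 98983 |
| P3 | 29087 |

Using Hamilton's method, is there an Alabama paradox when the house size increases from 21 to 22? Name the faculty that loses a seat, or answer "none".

At 21 seats: P7 4, P8 2, P5 7, P1 6, P3 2.
At 22 seats: P7 5, P8 1, P5 8, P1 6, P3 2.
P8 drops from 2 to 1.

P8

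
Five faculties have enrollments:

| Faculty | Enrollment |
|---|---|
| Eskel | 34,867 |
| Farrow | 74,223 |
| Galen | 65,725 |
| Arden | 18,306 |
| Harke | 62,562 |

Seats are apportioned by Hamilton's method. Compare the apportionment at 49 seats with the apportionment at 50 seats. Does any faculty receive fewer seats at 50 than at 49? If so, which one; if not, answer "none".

none

At 49 seats: Eskel 7, Farrow 14, Galen 13, Arden 3, Harke 12.
At 50 seats: Eskel 7, Farrow 14, Galen 13, Arden 4, Harke 12.
No faculty's allocation decreased.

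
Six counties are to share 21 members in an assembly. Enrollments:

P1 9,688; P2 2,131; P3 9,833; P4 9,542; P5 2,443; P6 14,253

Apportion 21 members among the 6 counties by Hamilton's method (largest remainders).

The standard divisor is 47890/21 ≈ 2280.476.
Standard quotas: P1 4.2482, P2 0.9345, P3 4.3118, P4 4.1842, P5 1.0713, P6 6.2500.
Lower quotas: P1 4, P2 0, P3 4, P4 4, P5 1, P6 6 (sum 19, leaving 2 seats).
Remainders in descending order: P2 0.9345, P3 0.3118, P6 0.2500, P1 0.2482, P4 0.1842, P5 0.0713.
The surplus seats go to P2, P3.

P1 4, P2 1, P3 5, P4 4, P5 1, P6 6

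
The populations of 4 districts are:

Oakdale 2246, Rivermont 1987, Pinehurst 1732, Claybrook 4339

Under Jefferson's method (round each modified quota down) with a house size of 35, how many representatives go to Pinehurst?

Standard divisor 10304/35 ≈ 294.4; standard quotas: Oakdale 7.629, Rivermont 6.749, Pinehurst 5.883, Claybrook 14.738.
Rounding down gives 7, 6, 5, 14 = 32 seats, so the divisor must be adjusted.
With modified divisor 282: modified quotas Oakdale 7.965, Rivermont 7.046, Pinehurst 6.142, Claybrook 15.387.
Rounding down: Oakdale 7, Rivermont 7, Pinehurst 6, Claybrook 15 (total 35).
Pinehurst receives 6.

6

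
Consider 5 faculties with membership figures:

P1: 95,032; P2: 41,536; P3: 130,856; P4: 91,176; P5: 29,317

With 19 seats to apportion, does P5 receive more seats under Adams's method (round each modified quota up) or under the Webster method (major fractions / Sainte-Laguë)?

Adams

Adams: P1 5, P2 2, P3 6, P4 4, P5 2.
Webster: P1 5, P2 2, P3 6, P4 5, P5 1.
P5 gets 2 under Adams and 1 under Webster.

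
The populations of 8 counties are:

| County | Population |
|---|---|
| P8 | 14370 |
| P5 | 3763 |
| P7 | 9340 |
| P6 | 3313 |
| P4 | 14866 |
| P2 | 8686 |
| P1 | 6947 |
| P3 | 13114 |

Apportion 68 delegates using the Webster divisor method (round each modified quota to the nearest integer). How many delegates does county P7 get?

9

Standard divisor 74399/68 ≈ 1094.103; standard quotas: P8 13.134, P5 3.439, P7 8.537, P6 3.028, P4 13.587, P2 7.939, P1 6.349, P3 11.986.
Rounding to the nearest integer gives P8 13, P5 3, P7 9, P6 3, P4 14, P2 8, P1 6, P3 12 — total 68, matching the house size, so no adjustment is needed.
P7 receives 9.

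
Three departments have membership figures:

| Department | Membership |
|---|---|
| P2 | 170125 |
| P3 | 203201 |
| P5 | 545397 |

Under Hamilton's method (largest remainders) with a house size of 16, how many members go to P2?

3

Standard divisor: 918723 ÷ 16 ≈ 57420.188.
Standard quotas: P2 2.9628, P3 3.5388, P5 9.4983.
Lower quotas: P2 2, P3 3, P5 9 (sum 14, leaving 2 seats).
Remainders in descending order: P2 0.9628, P3 0.5388, P5 0.4983.
The surplus seats go to P2, P3.
P2 receives 3.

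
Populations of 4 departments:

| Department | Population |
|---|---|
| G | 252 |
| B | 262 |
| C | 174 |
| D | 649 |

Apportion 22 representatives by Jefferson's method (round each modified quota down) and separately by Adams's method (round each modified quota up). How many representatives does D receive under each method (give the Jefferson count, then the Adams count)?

Jefferson: G 4, B 4, C 3, D 11.
Adams: G 4, B 5, C 3, D 10.
D gets 11 under Jefferson and 10 under Adams.

11 and 10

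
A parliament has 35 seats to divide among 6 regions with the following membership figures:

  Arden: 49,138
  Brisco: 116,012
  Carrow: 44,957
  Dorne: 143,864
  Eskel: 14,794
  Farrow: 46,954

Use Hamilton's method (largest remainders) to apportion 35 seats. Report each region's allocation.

Standard divisor: 415719 ÷ 35 ≈ 11877.686.
Standard quotas: Arden 4.1370, Brisco 9.7672, Carrow 3.7850, Dorne 12.1121, Eskel 1.2455, Farrow 3.9531.
Lower quotas: Arden 4, Brisco 9, Carrow 3, Dorne 12, Eskel 1, Farrow 3 (sum 32, leaving 3 seats).
Remainders in descending order: Farrow 0.9531, Carrow 0.7850, Brisco 0.7672, Eskel 0.2455, Arden 0.1370, Dorne 0.1121.
Largest remainders: Farrow, Carrow, Brisco receive the extra seats.

Arden 4, Brisco 10, Carrow 4, Dorne 12, Eskel 1, Farrow 4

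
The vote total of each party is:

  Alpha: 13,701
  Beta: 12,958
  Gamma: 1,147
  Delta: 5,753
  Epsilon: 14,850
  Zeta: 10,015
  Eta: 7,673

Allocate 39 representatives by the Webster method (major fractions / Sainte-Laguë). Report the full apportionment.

Standard divisor 66097/39 ≈ 1694.795; standard quotas: Alpha 8.084, Beta 7.646, Gamma 0.677, Delta 3.395, Epsilon 8.762, Zeta 5.909, Eta 4.527.
Rounding to the nearest integer gives 8, 8, 1, 3, 9, 6, 5 = 40 seats, so the divisor must be adjusted.
With modified divisor 1720: modified quotas Alpha 7.966, Beta 7.534, Gamma 0.667, Delta 3.345, Epsilon 8.634, Zeta 5.823, Eta 4.461.
Rounding to the nearest integer: Alpha 8, Beta 8, Gamma 1, Delta 3, Epsilon 9, Zeta 6, Eta 4 (total 39).

Alpha 8, Beta 8, Gamma 1, Delta 3, Epsilon 9, Zeta 6, Eta 4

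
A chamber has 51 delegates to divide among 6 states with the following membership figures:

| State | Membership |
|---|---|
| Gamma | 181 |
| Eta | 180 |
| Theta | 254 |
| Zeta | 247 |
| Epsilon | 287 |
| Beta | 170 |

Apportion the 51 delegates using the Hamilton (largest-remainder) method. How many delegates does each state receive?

Gamma: 7, Eta: 7, Theta: 10, Zeta: 9, Epsilon: 11, Beta: 7

Standard divisor: 1319 ÷ 51 ≈ 25.863.
Standard quotas: Gamma 6.998, Eta 6.960, Theta 9.821, Zeta 9.550, Epsilon 11.097, Beta 6.573.
Lower quotas: Gamma 6, Eta 6, Theta 9, Zeta 9, Epsilon 11, Beta 6 (sum 47, leaving 4 seats).
Remainders in descending order: Gamma 0.998, Eta 0.960, Theta 0.821, Beta 0.573, Zeta 0.550, Epsilon 0.097.
Largest remainders: Gamma, Eta, Theta, Beta receive the extra seats.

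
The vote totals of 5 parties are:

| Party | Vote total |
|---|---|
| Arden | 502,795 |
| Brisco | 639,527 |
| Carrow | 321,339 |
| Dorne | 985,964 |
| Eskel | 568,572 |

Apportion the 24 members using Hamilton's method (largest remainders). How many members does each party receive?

The standard divisor is 3018197/24 ≈ 125758.208.
Standard quotas: Arden 3.9981, Brisco 5.0854, Carrow 2.5552, Dorne 7.8402, Eskel 4.5212.
Lower quotas: Arden 3, Brisco 5, Carrow 2, Dorne 7, Eskel 4 (sum 21, leaving 3 seats).
Remainders in descending order: Arden 0.9981, Dorne 0.8402, Carrow 0.5552, Eskel 0.5212, Brisco 0.0854.
The surplus seats go to Arden, Dorne, Carrow.

Arden 4; Brisco 5; Carrow 3; Dorne 8; Eskel 4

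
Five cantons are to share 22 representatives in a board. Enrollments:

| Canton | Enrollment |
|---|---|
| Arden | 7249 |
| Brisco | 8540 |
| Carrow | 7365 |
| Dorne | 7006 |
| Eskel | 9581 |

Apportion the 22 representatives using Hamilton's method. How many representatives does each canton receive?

The standard divisor is 39741/22 ≈ 1806.409.
Standard quotas: Arden 4.0129, Brisco 4.7276, Carrow 4.0771, Dorne 3.8784, Eskel 5.3039.
Lower quotas: Arden 4, Brisco 4, Carrow 4, Dorne 3, Eskel 5 (sum 20, leaving 2 seats).
Remainders in descending order: Dorne 0.8784, Brisco 0.7276, Eskel 0.3039, Carrow 0.0771, Arden 0.0129.
The surplus seats go to Dorne, Brisco.

Arden=4, Brisco=5, Carrow=4, Dorne=4, Eskel=5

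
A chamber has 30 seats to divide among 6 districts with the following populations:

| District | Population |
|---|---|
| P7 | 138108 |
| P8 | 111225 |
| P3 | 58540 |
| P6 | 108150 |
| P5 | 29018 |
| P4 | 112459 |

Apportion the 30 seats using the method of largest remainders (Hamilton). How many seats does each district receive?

P7 7; P8 6; P3 3; P6 6; P5 2; P4 6

The standard divisor is 557500/30 ≈ 18583.333.
Standard quotas: P7 7.4318, P8 5.9852, P3 3.1501, P6 5.8197, P5 1.5615, P4 6.0516.
Lower quotas: P7 7, P8 5, P3 3, P6 5, P5 1, P4 6 (sum 27, leaving 3 seats).
Remainders in descending order: P8 0.9852, P6 0.8197, P5 0.5615, P7 0.4318, P3 0.1501, P4 0.0516.
Largest remainders: P8, P6, P5 receive the extra seats.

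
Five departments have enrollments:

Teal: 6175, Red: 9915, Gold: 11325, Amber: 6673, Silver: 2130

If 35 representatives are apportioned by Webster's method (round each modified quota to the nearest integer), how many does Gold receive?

11

Standard divisor 36218/35 ≈ 1034.8; standard quotas: Teal 5.967, Red 9.582, Gold 10.944, Amber 6.449, Silver 2.058.
Rounding to the nearest integer gives Teal 6, Red 10, Gold 11, Amber 6, Silver 2 — total 35, matching the house size, so no adjustment is needed.
Gold receives 11.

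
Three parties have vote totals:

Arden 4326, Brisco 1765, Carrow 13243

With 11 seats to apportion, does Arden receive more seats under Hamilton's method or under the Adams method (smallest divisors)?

Hamilton: Arden 2, Brisco 1, Carrow 8.
Adams: Arden 3, Brisco 1, Carrow 7.
Arden gets 2 under Hamilton and 3 under Adams.

Adams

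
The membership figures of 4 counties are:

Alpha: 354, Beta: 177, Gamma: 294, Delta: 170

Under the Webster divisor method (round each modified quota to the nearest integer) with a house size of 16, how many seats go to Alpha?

Standard divisor 995/16 ≈ 62.188; standard quotas: Alpha 5.692, Beta 2.846, Gamma 4.728, Delta 2.734.
Rounding to the nearest integer gives 6, 3, 5, 3 = 17 seats, so the divisor must be adjusted.
With modified divisor 65: modified quotas Alpha 5.446, Beta 2.723, Gamma 4.523, Delta 2.615.
Rounding to the nearest integer: Alpha 5, Beta 3, Gamma 5, Delta 3 (total 16).
Alpha receives 5.

5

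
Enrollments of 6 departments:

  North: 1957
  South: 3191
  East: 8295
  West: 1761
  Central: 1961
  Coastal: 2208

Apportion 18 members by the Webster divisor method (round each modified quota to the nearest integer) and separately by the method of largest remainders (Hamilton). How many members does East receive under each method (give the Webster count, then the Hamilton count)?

7 and 8

Webster: North 2, South 3, East 7, West 2, Central 2, Coastal 2.
Hamilton: North 2, South 3, East 8, West 1, Central 2, Coastal 2.
East gets 7 under Webster and 8 under Hamilton.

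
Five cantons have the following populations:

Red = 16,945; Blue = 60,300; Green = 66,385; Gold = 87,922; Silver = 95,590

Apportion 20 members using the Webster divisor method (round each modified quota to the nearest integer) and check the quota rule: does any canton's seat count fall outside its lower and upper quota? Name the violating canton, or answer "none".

Standard quotas: Red 1.036, Blue 3.686, Green 4.058, Gold 5.375, Silver 5.844.
Webster allocation: Red 1, Blue 4, Green 4, Gold 5, Silver 6.
Every allocation lies between the lower and upper quota.

none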